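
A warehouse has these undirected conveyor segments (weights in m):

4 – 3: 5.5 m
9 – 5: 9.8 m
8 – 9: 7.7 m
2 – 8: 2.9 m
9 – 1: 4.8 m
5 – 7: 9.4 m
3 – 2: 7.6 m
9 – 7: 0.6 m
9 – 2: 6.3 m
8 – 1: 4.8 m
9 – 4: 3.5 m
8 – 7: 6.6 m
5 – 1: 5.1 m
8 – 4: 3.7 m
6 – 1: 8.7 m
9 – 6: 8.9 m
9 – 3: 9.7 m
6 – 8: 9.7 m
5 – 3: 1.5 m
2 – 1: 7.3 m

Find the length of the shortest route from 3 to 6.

Running Dijkstra from 3:
3: 0
5: 1.5  (via 3)
4: 5.5  (via 3)
1: 6.6  (via 5)
2: 7.6  (via 3)
9: 9  (via 4)
8: 9.2  (via 4)
7: 9.6  (via 9)
6: 15.3  (via 1)
Shortest route: 3 → 5 → 1 → 6 = 15.3 m.

15.3 m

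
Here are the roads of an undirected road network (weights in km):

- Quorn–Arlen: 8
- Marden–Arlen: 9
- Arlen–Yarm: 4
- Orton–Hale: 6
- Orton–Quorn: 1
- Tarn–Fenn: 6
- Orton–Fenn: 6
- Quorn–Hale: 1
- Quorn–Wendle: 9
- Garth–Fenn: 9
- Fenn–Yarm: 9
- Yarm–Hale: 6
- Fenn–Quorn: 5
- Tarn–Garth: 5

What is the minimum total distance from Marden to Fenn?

22 km

Candidate routes:
Marden–Arlen–Quorn–Orton–Fenn: 9+8+1+6 = 24
Marden–Arlen–Yarm–Fenn: 9+4+9 = 22
Marden–Arlen–Yarm–Hale–Quorn–Fenn: 9+4+6+1+5 = 25
Marden–Arlen–Yarm–Hale–Quorn–Orton–Fenn: 9+4+6+1+1+6 = 27
The minimum is 22 km via Marden–Arlen–Yarm–Fenn.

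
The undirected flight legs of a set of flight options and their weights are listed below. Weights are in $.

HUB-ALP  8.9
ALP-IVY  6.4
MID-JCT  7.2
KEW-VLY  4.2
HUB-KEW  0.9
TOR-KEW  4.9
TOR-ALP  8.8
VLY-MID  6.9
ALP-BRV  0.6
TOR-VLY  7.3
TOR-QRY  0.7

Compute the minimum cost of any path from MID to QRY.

Running Dijkstra from MID:
MID: 0
VLY: 6.9  (via MID)
JCT: 7.2  (via MID)
KEW: 11.1  (via VLY)
HUB: 12  (via KEW)
TOR: 14.2  (via VLY)
QRY: 14.9  (via TOR)
Shortest route: MID–VLY–TOR–QRY = $14.9.

$14.9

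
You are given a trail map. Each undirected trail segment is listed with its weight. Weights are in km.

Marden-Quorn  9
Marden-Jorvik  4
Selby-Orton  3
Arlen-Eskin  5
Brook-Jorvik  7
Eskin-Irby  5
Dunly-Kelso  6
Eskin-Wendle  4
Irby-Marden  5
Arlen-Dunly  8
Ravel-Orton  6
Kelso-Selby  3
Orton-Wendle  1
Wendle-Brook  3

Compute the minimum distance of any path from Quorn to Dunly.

Compare a few routes:
Quorn → Marden → Irby → Eskin → Wendle → Orton → Selby → Kelso → Dunly: 9+5+5+4+1+3+3+6 = 36
Quorn → Marden → Irby → Eskin → Arlen → Dunly: 9+5+5+5+8 = 32
Quorn → Marden → Jorvik → Brook → Wendle → Orton → Selby → Kelso → Dunly: 9+4+7+3+1+3+3+6 = 36
The minimum is 32 km via Quorn → Marden → Irby → Eskin → Arlen → Dunly.

32 km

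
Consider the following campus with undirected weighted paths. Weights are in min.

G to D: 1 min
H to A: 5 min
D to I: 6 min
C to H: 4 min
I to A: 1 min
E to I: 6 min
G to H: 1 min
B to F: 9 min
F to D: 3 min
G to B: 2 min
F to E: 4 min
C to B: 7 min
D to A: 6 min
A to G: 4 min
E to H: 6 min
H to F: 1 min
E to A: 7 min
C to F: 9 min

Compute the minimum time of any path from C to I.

Running Dijkstra from C:
C: 0
H: 4  (via C)
F: 5  (via H)
G: 5  (via H)
D: 6  (via G)
B: 7  (via C)
A: 9  (via H)
E: 9  (via F)
I: 10  (via A)
Shortest route: C → H → A → I = 10 min.

10 min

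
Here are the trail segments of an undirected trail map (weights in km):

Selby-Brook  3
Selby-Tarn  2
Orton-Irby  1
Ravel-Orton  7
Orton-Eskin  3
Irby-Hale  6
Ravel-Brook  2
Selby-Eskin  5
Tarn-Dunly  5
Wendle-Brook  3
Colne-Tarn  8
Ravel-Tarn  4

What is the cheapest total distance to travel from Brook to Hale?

Enumerating some paths:
Brook - Selby - Tarn - Ravel - Orton - Irby - Hale: 3+2+4+7+1+6 = 23
Brook - Ravel - Tarn - Selby - Eskin - Orton - Irby - Hale: 2+4+2+5+3+1+6 = 23
Brook - Selby - Eskin - Orton - Irby - Hale: 3+5+3+1+6 = 18
Brook - Ravel - Orton - Irby - Hale: 2+7+1+6 = 16
The minimum is 16 km via Brook - Ravel - Orton - Irby - Hale.

16 km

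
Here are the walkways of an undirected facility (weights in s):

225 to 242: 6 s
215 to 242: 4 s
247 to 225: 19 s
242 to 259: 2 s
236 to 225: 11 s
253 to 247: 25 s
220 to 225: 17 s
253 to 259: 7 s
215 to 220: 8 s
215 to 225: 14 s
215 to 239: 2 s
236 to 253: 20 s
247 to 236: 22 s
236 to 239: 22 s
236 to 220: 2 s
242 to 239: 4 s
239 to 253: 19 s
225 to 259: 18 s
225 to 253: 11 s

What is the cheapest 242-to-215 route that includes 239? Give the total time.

6 s

Shortest 242→239: 242–239 = 4
Best 239 to 215: 239–215 costing 2
Total via 239: 4 + 2 = 6 s.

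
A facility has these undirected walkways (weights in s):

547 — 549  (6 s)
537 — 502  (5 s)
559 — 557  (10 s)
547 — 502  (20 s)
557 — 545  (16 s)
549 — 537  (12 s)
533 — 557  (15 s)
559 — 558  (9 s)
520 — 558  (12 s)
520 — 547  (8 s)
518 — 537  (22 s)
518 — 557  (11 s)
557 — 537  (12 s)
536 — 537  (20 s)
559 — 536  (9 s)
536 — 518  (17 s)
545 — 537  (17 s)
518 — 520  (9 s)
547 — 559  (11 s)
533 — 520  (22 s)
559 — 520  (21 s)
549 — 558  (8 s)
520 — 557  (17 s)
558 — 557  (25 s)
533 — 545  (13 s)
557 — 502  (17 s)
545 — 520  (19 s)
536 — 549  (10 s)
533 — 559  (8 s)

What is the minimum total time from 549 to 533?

Enumerating some paths:
549 → 537 → 557 → 533: 12+12+15 = 39
549 → 547 → 520 → 533: 6+8+22 = 36
549 → 547 → 559 → 533: 6+11+8 = 25
549 → 536 → 559 → 533: 10+9+8 = 27
Cheapest is 549 → 547 → 559 → 533 at 25 s.

25 s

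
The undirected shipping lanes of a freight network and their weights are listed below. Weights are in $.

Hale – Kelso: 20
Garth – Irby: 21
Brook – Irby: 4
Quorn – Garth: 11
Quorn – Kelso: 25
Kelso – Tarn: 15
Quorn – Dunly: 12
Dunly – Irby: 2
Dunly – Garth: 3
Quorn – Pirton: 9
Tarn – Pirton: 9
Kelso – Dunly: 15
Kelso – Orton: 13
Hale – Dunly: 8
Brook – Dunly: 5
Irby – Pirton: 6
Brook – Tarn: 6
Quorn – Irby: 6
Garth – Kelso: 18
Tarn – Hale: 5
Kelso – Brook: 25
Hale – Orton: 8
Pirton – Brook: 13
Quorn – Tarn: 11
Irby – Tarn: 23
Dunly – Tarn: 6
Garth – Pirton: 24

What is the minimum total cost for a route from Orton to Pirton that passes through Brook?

$29

Shortest Orton→Brook: Orton → Hale → Tarn → Brook = 19
Best Brook to Pirton: Brook → Irby → Pirton costing 10
Total via Brook: 19 + 10 = $29.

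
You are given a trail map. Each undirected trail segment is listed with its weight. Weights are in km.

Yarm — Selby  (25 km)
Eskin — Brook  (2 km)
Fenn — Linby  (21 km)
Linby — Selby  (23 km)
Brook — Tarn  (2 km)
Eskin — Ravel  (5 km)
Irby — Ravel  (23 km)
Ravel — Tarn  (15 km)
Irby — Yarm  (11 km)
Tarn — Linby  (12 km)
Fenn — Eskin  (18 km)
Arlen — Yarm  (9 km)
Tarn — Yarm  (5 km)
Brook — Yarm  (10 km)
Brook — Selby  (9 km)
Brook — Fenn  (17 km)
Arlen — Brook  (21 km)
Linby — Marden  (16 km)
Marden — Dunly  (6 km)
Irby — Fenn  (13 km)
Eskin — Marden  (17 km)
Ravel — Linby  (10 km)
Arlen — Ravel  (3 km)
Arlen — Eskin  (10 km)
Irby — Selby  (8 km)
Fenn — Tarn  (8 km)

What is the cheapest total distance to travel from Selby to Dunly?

34 km

Candidate routes:
Selby - Linby - Marden - Dunly: 23+16+6 = 45
Selby - Brook - Eskin - Marden - Dunly: 9+2+17+6 = 34
Cheapest is Selby - Brook - Eskin - Marden - Dunly at 34 km.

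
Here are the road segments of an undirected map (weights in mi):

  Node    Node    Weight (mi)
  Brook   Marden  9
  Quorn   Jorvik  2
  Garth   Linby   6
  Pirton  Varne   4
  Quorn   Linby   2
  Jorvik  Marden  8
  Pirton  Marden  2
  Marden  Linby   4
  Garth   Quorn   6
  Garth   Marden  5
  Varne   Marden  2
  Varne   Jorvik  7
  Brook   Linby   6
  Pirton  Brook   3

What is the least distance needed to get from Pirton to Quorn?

8 mi

Compare a few routes:
Pirton - Brook - Linby - Quorn: 3+6+2 = 11
Pirton - Marden - Linby - Quorn: 2+4+2 = 8
The minimum is 8 mi via Pirton - Marden - Linby - Quorn.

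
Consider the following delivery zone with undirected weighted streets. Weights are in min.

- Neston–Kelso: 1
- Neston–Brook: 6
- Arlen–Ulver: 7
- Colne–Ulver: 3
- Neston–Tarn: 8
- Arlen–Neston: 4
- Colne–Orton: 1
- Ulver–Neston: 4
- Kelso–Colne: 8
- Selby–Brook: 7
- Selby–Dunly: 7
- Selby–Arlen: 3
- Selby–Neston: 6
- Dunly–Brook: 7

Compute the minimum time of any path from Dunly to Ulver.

17 min

Shortest distances from Dunly:
Dunly: 0
Brook: 7  (via Dunly)
Selby: 7  (via Dunly)
Arlen: 10  (via Selby)
Neston: 13  (via Brook)
Kelso: 14  (via Neston)
Ulver: 17  (via Arlen)
Shortest route: Dunly → Selby → Arlen → Ulver = 17 min.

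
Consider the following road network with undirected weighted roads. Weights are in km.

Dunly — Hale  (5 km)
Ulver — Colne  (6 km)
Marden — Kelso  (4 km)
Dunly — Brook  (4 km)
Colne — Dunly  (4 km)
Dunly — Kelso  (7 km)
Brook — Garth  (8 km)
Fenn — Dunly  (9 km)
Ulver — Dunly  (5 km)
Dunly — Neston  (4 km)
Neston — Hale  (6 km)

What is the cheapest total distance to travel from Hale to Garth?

17 km

Shortest distances from Hale:
Hale: 0
Dunly: 5  (via Hale)
Neston: 6  (via Hale)
Brook: 9  (via Dunly)
Colne: 9  (via Dunly)
Ulver: 10  (via Dunly)
Kelso: 12  (via Dunly)
Fenn: 14  (via Dunly)
Marden: 16  (via Kelso)
Garth: 17  (via Brook)
Shortest route: Hale–Dunly–Brook–Garth = 17 km.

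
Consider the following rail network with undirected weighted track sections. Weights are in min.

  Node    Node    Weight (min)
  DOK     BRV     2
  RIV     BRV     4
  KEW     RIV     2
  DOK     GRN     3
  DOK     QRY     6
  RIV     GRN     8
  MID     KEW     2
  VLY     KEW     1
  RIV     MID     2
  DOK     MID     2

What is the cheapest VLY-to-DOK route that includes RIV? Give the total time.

7 min

Best VLY to RIV: VLY–KEW–RIV costing 3
Best RIV to DOK: RIV–MID–DOK costing 4
Total via RIV: 3 + 4 = 7 min.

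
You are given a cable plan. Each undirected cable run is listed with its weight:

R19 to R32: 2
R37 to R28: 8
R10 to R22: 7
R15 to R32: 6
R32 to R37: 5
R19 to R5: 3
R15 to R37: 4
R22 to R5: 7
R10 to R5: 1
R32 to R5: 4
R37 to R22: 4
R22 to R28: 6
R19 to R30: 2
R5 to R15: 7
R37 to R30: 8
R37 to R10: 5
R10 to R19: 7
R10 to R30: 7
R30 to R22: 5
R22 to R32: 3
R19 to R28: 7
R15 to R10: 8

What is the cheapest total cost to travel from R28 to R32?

Shortest distances from R28:
R28: 0
R22: 6  (via R28)
R19: 7  (via R28)
R37: 8  (via R28)
R32: 9  (via R22)
Shortest route: R28–R22–R32 = 9.

9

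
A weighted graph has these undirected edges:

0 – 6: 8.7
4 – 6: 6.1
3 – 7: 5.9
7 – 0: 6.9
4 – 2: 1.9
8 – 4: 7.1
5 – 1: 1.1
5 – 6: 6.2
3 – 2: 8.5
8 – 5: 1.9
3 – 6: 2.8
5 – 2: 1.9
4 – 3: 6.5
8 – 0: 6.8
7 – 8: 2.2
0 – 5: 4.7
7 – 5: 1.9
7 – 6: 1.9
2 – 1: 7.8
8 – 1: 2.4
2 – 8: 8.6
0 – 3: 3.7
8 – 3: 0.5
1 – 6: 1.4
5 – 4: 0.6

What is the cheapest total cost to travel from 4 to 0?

5.3

Settle nodes by increasing distance from 4:
4: 0
5: 0.6  (via 4)
1: 1.7  (via 5)
2: 1.9  (via 4)
7: 2.5  (via 5)
8: 2.5  (via 5)
3: 3  (via 8)
6: 3.1  (via 1)
0: 5.3  (via 5)
Shortest route: 4 → 5 → 0 = 5.3.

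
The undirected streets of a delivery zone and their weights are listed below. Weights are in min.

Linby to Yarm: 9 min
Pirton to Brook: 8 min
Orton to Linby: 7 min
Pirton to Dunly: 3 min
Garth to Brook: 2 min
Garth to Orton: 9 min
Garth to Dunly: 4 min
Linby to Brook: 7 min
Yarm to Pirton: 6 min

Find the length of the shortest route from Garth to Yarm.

13 min

Enumerating some paths:
Garth–Brook–Pirton–Yarm: 2+8+6 = 16
Garth–Dunly–Pirton–Yarm: 4+3+6 = 13
Cheapest is Garth–Dunly–Pirton–Yarm at 13 min.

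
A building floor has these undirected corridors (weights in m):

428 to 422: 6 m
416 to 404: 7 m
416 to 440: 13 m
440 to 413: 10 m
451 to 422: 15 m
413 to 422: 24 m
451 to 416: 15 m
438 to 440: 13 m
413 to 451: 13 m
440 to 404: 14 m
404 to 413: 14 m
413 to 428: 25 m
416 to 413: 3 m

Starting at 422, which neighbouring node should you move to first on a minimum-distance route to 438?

413

Compare a few routes:
422–413–440–438: 24+10+13 = 47
422–413–416–440–438: 24+3+13+13 = 53
422–451–413–440–438: 15+13+10+13 = 51
The minimum is 47 m via 422–413–440–438.
So from 422 the first move is to 413.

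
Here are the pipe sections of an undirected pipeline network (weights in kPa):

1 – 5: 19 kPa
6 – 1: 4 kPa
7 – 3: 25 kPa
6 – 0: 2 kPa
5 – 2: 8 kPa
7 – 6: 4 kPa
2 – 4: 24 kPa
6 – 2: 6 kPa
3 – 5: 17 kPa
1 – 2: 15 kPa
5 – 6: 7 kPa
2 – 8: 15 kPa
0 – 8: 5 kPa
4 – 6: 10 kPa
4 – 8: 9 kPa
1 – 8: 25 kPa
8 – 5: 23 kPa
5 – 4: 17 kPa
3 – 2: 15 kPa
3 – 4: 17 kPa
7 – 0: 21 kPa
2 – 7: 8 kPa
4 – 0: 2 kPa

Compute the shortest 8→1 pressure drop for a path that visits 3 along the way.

49 kPa

Shortest 8→3: 8 → 0 → 4 → 3 = 24
Shortest 3→1: 3 → 2 → 6 → 1 = 25
Total via 3: 24 + 25 = 49 kPa.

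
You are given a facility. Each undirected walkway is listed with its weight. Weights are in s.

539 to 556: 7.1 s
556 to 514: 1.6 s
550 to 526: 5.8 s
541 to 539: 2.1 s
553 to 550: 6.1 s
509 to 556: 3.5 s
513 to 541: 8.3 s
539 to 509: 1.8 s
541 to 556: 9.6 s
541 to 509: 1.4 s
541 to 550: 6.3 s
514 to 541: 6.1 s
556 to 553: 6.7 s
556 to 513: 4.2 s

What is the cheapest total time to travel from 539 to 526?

Running Dijkstra from 539:
539: 0
509: 1.8  (via 539)
541: 2.1  (via 539)
556: 5.3  (via 509)
514: 6.9  (via 556)
550: 8.4  (via 541)
513: 9.5  (via 556)
553: 12  (via 556)
526: 14.2  (via 550)
Shortest route: 539–541–550–526 = 14.2 s.

14.2 s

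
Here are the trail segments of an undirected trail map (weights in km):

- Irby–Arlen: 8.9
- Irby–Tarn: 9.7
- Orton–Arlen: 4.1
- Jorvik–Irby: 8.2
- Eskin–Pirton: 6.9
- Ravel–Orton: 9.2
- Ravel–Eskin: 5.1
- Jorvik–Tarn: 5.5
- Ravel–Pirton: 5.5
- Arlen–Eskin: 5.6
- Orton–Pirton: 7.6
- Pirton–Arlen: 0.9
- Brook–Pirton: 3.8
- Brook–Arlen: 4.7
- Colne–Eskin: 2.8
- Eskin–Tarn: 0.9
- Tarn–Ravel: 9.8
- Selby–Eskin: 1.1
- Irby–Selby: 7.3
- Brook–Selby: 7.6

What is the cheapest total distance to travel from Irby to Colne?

11.2 km

Enumerating some paths:
Irby–Tarn–Eskin–Colne: 9.7+0.9+2.8 = 13.4
Irby–Selby–Eskin–Colne: 7.3+1.1+2.8 = 11.2
Cheapest is Irby–Selby–Eskin–Colne at 11.2 km.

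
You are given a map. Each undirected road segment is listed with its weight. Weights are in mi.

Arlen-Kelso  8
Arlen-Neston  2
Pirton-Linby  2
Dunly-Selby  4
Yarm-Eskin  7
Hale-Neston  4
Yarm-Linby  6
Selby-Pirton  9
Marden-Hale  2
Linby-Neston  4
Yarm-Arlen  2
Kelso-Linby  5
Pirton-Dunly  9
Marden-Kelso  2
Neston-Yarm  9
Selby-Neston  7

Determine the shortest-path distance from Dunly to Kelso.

Settle nodes by increasing distance from Dunly:
Dunly: 0
Selby: 4  (via Dunly)
Pirton: 9  (via Dunly)
Linby: 11  (via Pirton)
Neston: 11  (via Selby)
Arlen: 13  (via Neston)
Yarm: 15  (via Arlen)
Hale: 15  (via Neston)
Kelso: 16  (via Linby)
Shortest route: Dunly–Pirton–Linby–Kelso = 16 mi.

16 mi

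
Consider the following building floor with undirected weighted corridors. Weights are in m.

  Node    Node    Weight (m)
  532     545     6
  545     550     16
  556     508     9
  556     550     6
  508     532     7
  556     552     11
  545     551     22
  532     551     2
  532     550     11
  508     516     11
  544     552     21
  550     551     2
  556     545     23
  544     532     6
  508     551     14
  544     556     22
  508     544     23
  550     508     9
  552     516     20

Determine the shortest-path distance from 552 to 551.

19 m

Shortest distances from 552:
552: 0
556: 11  (via 552)
550: 17  (via 556)
551: 19  (via 550)
Shortest route: 552–556–550–551 = 19 m.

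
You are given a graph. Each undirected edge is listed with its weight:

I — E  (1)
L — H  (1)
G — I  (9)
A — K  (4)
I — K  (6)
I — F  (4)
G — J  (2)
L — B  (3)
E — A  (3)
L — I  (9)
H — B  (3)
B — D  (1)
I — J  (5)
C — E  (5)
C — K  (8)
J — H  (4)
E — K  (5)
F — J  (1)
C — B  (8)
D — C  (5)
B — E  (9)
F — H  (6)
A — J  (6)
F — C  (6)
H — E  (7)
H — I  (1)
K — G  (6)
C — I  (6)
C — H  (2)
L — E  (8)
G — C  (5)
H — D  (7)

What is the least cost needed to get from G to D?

Shortest distances from G:
G: 0
J: 2  (via G)
F: 3  (via J)
C: 5  (via G)
H: 6  (via J)
K: 6  (via G)
I: 7  (via J)
L: 7  (via H)
A: 8  (via J)
E: 8  (via I)
B: 9  (via H)
D: 10  (via C)
Shortest route: G–C–D = 10.

10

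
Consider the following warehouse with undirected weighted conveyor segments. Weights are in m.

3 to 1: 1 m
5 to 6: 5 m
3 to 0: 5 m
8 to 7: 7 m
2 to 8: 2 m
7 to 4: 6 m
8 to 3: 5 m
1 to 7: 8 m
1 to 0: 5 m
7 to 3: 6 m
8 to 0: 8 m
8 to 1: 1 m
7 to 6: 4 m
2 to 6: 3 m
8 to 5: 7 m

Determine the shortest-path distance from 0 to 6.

Enumerating some paths:
0 → 3 → 8 → 2 → 6: 5+5+2+3 = 15
0 → 8 → 2 → 6: 8+2+3 = 13
0 → 3 → 1 → 8 → 2 → 6: 5+1+1+2+3 = 12
0 → 1 → 8 → 2 → 6: 5+1+2+3 = 11
Cheapest is 0 → 1 → 8 → 2 → 6 at 11 m.

11 m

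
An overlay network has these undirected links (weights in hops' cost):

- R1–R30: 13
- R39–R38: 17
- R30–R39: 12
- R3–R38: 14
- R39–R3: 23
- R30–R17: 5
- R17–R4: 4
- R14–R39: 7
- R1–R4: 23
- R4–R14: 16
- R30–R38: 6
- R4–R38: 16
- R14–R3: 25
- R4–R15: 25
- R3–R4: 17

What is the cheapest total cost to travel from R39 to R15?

Compare a few routes:
R39 - R14 - R4 - R15: 7+16+25 = 48
R39 - R30 - R17 - R4 - R15: 12+5+4+25 = 46
Cheapest is R39 - R30 - R17 - R4 - R15 at 46 hops' cost.

46 hops' cost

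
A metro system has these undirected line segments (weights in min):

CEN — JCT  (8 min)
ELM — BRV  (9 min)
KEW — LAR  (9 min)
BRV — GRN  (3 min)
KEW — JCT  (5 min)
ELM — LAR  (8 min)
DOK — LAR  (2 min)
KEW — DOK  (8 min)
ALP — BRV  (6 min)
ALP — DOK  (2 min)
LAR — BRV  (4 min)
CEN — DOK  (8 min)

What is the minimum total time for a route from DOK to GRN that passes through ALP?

Shortest DOK→ALP: DOK–ALP = 2
Shortest ALP→GRN: ALP–BRV–GRN = 9
Total via ALP: 2 + 9 = 11 min.

11 min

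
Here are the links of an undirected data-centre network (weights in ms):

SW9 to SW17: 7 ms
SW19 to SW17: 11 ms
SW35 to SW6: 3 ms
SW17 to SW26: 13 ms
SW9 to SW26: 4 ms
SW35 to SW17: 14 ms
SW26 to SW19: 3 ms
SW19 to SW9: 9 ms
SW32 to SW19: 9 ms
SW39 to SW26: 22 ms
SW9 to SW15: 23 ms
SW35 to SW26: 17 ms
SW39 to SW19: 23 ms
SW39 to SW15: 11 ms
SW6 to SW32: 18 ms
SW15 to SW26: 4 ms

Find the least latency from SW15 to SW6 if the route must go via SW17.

32 ms

Best SW15 to SW17: SW15 → SW26 → SW9 → SW17 costing 15
Best SW17 to SW6: SW17 → SW35 → SW6 costing 17
Total via SW17: 15 + 17 = 32 ms.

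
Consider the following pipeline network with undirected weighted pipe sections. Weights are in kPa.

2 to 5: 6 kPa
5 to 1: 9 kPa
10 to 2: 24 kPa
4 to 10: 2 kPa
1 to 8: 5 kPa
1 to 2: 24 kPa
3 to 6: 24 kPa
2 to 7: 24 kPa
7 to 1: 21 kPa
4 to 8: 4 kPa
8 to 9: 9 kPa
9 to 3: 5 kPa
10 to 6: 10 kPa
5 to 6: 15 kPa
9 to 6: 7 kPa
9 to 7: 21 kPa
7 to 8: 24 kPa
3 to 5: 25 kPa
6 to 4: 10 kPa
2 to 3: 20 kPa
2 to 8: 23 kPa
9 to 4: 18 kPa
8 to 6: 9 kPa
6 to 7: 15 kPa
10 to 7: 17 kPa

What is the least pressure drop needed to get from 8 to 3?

Settle nodes by increasing distance from 8:
8: 0
4: 4  (via 8)
1: 5  (via 8)
10: 6  (via 4)
6: 9  (via 8)
9: 9  (via 8)
3: 14  (via 9)
Shortest route: 8 → 9 → 3 = 14 kPa.

14 kPa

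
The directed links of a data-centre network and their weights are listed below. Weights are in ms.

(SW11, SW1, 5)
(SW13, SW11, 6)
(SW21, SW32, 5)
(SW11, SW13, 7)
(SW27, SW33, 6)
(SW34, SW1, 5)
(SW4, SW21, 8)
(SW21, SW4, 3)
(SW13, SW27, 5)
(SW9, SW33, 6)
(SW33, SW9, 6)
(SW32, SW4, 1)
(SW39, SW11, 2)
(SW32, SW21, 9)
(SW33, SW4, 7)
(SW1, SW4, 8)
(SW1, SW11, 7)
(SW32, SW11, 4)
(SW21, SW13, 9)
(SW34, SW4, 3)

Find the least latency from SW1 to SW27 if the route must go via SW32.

37 ms

Best SW1 to SW32: SW1–SW4–SW21–SW32 costing 21
Shortest SW32→SW27: SW32–SW11–SW13–SW27 = 16
Total via SW32: 21 + 16 = 37 ms.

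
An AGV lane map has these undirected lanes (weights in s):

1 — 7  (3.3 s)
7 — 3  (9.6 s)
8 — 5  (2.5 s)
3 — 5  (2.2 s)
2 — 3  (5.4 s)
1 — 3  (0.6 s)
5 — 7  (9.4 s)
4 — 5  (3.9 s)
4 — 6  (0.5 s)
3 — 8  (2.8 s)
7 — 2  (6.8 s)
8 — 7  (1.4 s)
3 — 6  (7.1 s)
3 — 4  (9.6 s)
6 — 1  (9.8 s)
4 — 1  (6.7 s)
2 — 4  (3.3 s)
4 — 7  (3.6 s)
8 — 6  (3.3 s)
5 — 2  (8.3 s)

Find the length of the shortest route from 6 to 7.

4.1 s

Running Dijkstra from 6:
6: 0
4: 0.5  (via 6)
8: 3.3  (via 6)
2: 3.8  (via 4)
7: 4.1  (via 4)
Shortest route: 6–4–7 = 4.1 s.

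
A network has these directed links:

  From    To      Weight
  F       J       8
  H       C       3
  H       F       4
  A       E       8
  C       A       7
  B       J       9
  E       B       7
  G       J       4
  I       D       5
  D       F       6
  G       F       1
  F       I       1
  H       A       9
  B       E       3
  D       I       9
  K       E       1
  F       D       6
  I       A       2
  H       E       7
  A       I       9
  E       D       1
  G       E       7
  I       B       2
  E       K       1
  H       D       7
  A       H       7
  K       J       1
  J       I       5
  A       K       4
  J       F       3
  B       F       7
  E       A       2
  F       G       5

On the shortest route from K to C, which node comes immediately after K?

E

Candidate routes:
K - J - I - A - H - C: 1+5+2+7+3 = 18
K - J - F - I - A - H - C: 1+3+1+2+7+3 = 17
K - E - D - F - I - A - H - C: 1+1+6+1+2+7+3 = 21
K - E - A - H - C: 1+2+7+3 = 13
Cheapest is K - E - A - H - C at 13.
So from K the first move is to E.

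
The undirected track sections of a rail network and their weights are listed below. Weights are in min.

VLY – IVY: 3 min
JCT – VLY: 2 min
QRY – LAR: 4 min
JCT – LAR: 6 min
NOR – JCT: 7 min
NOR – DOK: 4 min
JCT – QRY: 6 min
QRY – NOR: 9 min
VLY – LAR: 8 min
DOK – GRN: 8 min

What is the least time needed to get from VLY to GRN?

Enumerating some paths:
VLY → LAR → JCT → NOR → DOK → GRN: 8+6+7+4+8 = 33
VLY → JCT → NOR → DOK → GRN: 2+7+4+8 = 21
VLY → LAR → QRY → NOR → DOK → GRN: 8+4+9+4+8 = 33
VLY → JCT → QRY → NOR → DOK → GRN: 2+6+9+4+8 = 29
Cheapest is VLY → JCT → NOR → DOK → GRN at 21 min.

21 min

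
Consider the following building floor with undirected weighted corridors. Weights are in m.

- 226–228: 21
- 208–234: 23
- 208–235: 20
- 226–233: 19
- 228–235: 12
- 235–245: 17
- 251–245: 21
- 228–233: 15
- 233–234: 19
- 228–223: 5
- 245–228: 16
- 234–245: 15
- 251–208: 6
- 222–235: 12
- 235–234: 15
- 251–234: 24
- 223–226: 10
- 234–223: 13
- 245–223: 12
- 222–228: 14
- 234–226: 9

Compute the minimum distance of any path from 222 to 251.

38 m

Enumerating some paths:
222 - 235 - 208 - 251: 12+20+6 = 38
222 - 235 - 234 - 251: 12+15+24 = 51
222 - 228 - 245 - 251: 14+16+21 = 51
222 - 235 - 245 - 251: 12+17+21 = 50
The minimum is 38 m via 222 - 235 - 208 - 251.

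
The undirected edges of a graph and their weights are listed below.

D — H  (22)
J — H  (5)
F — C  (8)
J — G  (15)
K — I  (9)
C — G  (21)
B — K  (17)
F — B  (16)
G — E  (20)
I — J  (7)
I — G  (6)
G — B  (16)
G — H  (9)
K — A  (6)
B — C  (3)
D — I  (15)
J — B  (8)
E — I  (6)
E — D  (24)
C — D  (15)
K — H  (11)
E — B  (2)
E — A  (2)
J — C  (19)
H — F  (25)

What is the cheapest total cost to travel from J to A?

Candidate routes:
J–H–K–A: 5+11+6 = 22
J–B–E–A: 8+2+2 = 12
J–I–E–A: 7+6+2 = 15
Cheapest is J–B–E–A at 12.

12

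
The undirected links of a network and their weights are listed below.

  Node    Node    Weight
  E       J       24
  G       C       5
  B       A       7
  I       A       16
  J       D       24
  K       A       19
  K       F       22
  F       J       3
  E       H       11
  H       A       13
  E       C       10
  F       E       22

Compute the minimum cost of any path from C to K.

Shortest distances from C:
C: 0
G: 5  (via C)
E: 10  (via C)
H: 21  (via E)
F: 32  (via E)
A: 34  (via H)
J: 34  (via E)
B: 41  (via A)
I: 50  (via A)
K: 53  (via A)
Shortest route: C → E → H → A → K = 53.

53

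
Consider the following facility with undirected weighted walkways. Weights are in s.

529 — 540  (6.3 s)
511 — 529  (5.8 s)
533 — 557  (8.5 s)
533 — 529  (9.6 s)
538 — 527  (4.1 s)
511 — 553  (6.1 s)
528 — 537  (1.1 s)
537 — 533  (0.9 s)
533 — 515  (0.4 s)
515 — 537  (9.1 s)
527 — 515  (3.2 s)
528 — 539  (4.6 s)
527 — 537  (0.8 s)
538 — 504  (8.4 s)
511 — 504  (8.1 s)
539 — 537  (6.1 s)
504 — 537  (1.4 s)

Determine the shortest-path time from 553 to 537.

Settle nodes by increasing distance from 553:
553: 0
511: 6.1  (via 553)
529: 11.9  (via 511)
504: 14.2  (via 511)
537: 15.6  (via 504)
Shortest route: 553–511–504–537 = 15.6 s.

15.6 s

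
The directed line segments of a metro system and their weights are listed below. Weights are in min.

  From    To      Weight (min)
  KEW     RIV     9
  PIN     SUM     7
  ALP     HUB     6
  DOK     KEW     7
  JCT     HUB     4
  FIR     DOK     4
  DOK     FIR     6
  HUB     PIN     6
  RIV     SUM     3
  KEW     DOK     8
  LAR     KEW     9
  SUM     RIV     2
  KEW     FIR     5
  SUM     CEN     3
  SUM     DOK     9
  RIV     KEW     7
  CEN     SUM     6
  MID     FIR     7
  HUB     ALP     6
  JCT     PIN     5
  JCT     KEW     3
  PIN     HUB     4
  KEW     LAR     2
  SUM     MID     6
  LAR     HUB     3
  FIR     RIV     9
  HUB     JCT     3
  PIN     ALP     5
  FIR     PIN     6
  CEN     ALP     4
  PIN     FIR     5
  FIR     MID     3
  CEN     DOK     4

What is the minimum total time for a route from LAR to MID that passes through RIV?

27 min

Shortest LAR→RIV: LAR → KEW → RIV = 18
Best RIV to MID: RIV → SUM → MID costing 9
Total via RIV: 18 + 9 = 27 min.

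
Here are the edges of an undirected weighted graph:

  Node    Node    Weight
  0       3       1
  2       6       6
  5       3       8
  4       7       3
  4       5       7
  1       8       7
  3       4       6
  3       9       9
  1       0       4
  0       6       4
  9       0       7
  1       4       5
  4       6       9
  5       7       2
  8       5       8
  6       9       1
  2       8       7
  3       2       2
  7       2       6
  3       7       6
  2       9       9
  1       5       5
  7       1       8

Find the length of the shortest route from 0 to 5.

9

Candidate routes:
0 - 3 - 4 - 7 - 5: 1+6+3+2 = 12
0 - 3 - 5: 1+8 = 9
0 - 3 - 2 - 7 - 5: 1+2+6+2 = 11
The minimum is 9 via 0 - 3 - 5.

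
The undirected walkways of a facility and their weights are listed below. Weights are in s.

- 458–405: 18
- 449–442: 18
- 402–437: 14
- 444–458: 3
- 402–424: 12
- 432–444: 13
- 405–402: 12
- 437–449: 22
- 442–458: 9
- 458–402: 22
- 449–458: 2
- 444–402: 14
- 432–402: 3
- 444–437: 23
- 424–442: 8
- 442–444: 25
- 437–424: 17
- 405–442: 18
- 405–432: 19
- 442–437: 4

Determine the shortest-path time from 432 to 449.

Candidate routes:
432 → 402 → 444 → 458 → 449: 3+14+3+2 = 22
432 → 444 → 458 → 449: 13+3+2 = 18
Cheapest is 432 → 444 → 458 → 449 at 18 s.

18 s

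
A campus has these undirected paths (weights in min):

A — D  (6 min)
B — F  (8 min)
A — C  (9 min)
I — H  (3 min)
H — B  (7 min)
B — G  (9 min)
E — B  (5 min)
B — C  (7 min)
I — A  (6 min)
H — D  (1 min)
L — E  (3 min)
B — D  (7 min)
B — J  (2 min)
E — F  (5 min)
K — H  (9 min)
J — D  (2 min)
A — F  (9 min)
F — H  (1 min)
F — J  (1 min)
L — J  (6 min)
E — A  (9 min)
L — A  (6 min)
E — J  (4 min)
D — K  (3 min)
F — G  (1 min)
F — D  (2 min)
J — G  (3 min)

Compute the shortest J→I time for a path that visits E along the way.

Shortest J→E: J → E = 4
Best E to I: E → F → H → I costing 9
Total via E: 4 + 9 = 13 min.

13 min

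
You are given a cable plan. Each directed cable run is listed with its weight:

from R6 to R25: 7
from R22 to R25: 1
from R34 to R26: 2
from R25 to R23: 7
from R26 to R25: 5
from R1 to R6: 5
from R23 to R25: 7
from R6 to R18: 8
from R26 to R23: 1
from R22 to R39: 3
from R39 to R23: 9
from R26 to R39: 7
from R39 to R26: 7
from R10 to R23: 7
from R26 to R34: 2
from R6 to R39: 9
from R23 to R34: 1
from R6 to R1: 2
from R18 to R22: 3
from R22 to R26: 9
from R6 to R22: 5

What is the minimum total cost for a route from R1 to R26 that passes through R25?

Shortest R1→R25: R1 → R6 → R22 → R25 = 11
Shortest R25→R26: R25 → R23 → R34 → R26 = 10
Total via R25: 11 + 10 = 21.

21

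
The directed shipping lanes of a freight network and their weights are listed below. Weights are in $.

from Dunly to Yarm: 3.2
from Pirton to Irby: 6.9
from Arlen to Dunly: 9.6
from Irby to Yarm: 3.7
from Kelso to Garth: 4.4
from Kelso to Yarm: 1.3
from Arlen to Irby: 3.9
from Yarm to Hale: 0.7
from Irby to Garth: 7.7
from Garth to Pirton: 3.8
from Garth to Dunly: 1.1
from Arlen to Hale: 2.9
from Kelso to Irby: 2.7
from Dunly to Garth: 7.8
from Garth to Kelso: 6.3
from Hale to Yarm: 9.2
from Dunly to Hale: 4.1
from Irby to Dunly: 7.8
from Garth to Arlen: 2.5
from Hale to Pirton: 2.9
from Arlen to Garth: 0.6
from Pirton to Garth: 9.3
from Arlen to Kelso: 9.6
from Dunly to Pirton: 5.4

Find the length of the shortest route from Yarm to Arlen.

$15.4

Running Dijkstra from Yarm:
Yarm: 0
Hale: 0.7  (via Yarm)
Pirton: 3.6  (via Hale)
Irby: 10.5  (via Pirton)
Garth: 12.9  (via Pirton)
Dunly: 14  (via Garth)
Arlen: 15.4  (via Garth)
Shortest route: Yarm–Hale–Pirton–Garth–Arlen = $15.4.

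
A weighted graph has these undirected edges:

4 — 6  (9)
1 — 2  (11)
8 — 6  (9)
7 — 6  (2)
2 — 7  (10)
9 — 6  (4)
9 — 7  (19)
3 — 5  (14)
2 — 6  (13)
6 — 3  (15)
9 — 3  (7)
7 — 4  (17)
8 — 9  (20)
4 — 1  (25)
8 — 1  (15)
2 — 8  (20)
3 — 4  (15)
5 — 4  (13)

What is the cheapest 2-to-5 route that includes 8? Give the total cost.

51

Shortest 2→8: 2 → 8 = 20
Shortest 8→5: 8 → 6 → 4 → 5 = 31
Total via 8: 20 + 31 = 51.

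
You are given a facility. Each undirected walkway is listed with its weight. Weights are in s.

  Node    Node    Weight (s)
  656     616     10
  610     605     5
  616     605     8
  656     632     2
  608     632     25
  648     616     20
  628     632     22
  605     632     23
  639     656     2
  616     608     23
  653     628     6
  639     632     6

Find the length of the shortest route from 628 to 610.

Running Dijkstra from 628:
628: 0
653: 6  (via 628)
632: 22  (via 628)
656: 24  (via 632)
639: 26  (via 656)
616: 34  (via 656)
605: 42  (via 616)
608: 47  (via 632)
610: 47  (via 605)
Shortest route: 628–632–656–616–605–610 = 47 s.

47 s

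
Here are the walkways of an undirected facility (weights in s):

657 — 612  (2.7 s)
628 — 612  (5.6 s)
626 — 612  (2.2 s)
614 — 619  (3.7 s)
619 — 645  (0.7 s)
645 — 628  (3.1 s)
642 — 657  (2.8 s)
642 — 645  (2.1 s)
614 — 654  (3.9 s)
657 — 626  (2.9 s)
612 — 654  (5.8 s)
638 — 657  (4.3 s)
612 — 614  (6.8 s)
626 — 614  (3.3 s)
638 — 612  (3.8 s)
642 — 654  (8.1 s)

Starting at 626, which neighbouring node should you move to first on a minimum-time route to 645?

Candidate routes:
626–612–657–642–645: 2.2+2.7+2.8+2.1 = 9.8
626–612–628–645: 2.2+5.6+3.1 = 10.9
626–614–619–645: 3.3+3.7+0.7 = 7.7
626–657–642–645: 2.9+2.8+2.1 = 7.8
The minimum is 7.7 s via 626–614–619–645.
So from 626 the first move is to 614.

614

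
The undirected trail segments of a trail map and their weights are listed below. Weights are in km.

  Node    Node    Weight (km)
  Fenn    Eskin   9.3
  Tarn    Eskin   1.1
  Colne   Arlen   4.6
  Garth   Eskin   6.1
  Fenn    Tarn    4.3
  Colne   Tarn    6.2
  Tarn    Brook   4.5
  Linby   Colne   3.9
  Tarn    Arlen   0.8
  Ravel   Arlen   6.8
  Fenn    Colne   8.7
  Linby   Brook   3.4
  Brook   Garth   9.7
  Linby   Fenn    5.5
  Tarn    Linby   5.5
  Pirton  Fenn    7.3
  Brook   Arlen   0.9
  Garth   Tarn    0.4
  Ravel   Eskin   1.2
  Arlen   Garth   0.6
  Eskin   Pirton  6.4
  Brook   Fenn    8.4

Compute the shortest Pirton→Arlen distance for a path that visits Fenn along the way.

Best Pirton to Fenn: Pirton → Fenn costing 7.3
Shortest Fenn→Arlen: Fenn → Tarn → Arlen = 5.1
Total via Fenn: 7.3 + 5.1 = 12.4 km.

12.4 km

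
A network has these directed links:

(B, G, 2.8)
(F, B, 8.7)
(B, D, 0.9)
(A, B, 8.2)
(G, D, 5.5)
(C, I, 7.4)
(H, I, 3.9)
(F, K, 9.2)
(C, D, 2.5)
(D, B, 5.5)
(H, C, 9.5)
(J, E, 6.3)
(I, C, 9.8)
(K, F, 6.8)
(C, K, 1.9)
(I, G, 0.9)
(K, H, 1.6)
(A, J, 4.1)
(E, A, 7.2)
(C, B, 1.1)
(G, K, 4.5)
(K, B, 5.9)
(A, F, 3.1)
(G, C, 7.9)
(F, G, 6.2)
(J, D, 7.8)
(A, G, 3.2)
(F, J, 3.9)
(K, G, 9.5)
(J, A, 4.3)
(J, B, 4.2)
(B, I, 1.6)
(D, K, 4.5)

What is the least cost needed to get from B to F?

12.2

Compare a few routes:
B - I - G - K - F: 1.6+0.9+4.5+6.8 = 13.8
B - D - K - F: 0.9+4.5+6.8 = 12.2
B - G - K - F: 2.8+4.5+6.8 = 14.1
B - I - G - C - K - F: 1.6+0.9+7.9+1.9+6.8 = 19.1
The minimum is 12.2 via B - D - K - F.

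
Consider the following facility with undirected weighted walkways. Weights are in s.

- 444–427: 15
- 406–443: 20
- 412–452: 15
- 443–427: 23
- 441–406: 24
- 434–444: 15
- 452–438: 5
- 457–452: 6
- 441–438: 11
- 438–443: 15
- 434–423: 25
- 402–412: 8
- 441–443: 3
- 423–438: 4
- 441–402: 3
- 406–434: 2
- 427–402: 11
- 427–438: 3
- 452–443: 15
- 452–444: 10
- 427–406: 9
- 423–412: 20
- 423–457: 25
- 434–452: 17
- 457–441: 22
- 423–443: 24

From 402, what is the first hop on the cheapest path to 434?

427

Enumerating some paths:
402–441–443–406–434: 3+3+20+2 = 28
402–427–406–434: 11+9+2 = 22
The minimum is 22 s via 402–427–406–434.
So from 402 the first move is to 427.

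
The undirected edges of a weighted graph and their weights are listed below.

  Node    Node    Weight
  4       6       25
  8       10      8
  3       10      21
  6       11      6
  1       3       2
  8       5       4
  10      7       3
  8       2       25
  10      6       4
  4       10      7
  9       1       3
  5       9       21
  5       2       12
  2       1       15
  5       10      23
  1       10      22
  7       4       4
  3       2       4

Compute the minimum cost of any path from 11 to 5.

22

Compare a few routes:
11 → 6 → 10 → 5: 6+4+23 = 33
11 → 6 → 10 → 8 → 5: 6+4+8+4 = 22
11 → 6 → 10 → 3 → 2 → 5: 6+4+21+4+12 = 47
11 → 6 → 4 → 7 → 10 → 8 → 5: 6+25+4+3+8+4 = 50
The minimum is 22 via 11 → 6 → 10 → 8 → 5.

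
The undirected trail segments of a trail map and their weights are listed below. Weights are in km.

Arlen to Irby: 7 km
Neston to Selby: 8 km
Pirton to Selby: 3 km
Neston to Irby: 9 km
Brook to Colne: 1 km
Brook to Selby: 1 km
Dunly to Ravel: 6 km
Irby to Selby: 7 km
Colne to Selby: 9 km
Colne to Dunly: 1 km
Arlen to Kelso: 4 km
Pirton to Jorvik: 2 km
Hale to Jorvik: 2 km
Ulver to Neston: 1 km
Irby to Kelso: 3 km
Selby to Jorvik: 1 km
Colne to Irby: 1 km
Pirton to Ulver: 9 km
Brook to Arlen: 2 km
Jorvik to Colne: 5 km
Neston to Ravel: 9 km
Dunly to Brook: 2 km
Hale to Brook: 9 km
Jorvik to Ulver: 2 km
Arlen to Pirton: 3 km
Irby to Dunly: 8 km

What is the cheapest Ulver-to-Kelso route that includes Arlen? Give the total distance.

Best Ulver to Arlen: Ulver–Jorvik–Selby–Brook–Arlen costing 6
Shortest Arlen→Kelso: Arlen–Kelso = 4
Total via Arlen: 6 + 4 = 10 km.

10 km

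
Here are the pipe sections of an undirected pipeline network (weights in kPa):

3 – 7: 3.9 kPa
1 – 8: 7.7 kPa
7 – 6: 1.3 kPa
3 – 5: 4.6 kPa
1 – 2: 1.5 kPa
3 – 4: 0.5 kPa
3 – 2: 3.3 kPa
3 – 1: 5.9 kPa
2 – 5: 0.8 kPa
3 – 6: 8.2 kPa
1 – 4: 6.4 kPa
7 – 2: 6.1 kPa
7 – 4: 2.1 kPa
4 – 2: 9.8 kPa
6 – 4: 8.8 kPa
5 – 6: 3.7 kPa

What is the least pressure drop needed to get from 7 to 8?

Running Dijkstra from 7:
7: 0
6: 1.3  (via 7)
4: 2.1  (via 7)
3: 2.6  (via 4)
5: 5  (via 6)
2: 5.8  (via 5)
1: 7.3  (via 2)
8: 15  (via 1)
Shortest route: 7–6–5–2–1–8 = 15 kPa.

15 kPa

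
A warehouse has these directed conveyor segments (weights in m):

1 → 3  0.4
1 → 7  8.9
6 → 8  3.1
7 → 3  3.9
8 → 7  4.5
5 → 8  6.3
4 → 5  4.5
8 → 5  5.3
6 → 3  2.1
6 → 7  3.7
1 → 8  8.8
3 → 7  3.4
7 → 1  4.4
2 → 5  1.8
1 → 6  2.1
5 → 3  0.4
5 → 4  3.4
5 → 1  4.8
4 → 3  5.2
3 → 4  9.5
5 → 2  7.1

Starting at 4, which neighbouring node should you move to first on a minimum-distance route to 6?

5

Compare a few routes:
4 → 5 → 1 → 6: 4.5+4.8+2.1 = 11.4
4 → 5 → 3 → 7 → 1 → 6: 4.5+0.4+3.4+4.4+2.1 = 14.8
4 → 3 → 7 → 1 → 6: 5.2+3.4+4.4+2.1 = 15.1
The minimum is 11.4 m via 4 → 5 → 1 → 6.
So from 4 the first move is to 5.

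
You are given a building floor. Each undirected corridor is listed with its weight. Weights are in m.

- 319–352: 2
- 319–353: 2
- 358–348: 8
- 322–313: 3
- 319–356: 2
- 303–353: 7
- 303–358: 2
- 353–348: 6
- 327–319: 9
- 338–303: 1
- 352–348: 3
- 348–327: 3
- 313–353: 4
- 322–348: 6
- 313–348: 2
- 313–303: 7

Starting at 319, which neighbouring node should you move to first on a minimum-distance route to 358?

353

Compare a few routes:
319–353–303–358: 2+7+2 = 11
319–352–348–358: 2+3+8 = 13
319–353–313–303–358: 2+4+7+2 = 15
The minimum is 11 m via 319–353–303–358.
So from 319 the first move is to 353.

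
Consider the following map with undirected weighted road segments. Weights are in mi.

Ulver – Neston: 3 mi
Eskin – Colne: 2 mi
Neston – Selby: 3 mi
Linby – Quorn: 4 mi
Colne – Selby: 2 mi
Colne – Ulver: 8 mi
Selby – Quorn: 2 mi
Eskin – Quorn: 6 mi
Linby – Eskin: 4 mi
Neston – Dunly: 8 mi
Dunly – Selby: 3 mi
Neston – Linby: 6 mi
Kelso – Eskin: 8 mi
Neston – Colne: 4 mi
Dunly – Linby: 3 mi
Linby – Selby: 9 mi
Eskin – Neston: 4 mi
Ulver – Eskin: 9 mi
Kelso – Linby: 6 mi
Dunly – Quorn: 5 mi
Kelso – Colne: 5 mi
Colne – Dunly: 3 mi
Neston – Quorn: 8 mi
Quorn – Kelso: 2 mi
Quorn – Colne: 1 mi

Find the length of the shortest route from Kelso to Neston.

Shortest distances from Kelso:
Kelso: 0
Quorn: 2  (via Kelso)
Colne: 3  (via Quorn)
Selby: 4  (via Quorn)
Eskin: 5  (via Colne)
Linby: 6  (via Kelso)
Dunly: 6  (via Colne)
Neston: 7  (via Colne)
Shortest route: Kelso–Quorn–Colne–Neston = 7 mi.

7 mi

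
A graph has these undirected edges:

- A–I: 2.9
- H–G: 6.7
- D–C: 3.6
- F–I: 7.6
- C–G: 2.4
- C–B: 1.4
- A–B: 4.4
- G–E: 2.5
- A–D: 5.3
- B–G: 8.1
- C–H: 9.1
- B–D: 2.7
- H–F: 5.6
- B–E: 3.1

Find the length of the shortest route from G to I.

Compare a few routes:
G - E - B - A - I: 2.5+3.1+4.4+2.9 = 12.9
G - C - B - A - I: 2.4+1.4+4.4+2.9 = 11.1
The minimum is 11.1 via G - C - B - A - I.

11.1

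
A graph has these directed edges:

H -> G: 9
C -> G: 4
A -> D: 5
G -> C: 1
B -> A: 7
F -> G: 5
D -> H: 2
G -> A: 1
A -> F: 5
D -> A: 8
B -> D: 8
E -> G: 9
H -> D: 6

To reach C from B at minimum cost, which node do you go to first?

Candidate routes:
B → A → F → G → C: 7+5+5+1 = 18
B → D → A → F → G → C: 8+8+5+5+1 = 27
B → D → H → G → C: 8+2+9+1 = 20
B → A → D → H → G → C: 7+5+2+9+1 = 24
Cheapest is B → A → F → G → C at 18.
So from B the first move is to A.

A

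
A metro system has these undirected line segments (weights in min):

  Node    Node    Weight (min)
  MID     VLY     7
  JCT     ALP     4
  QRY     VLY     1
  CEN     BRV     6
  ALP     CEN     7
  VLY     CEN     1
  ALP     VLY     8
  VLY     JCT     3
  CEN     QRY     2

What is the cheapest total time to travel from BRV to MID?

Running Dijkstra from BRV:
BRV: 0
CEN: 6  (via BRV)
VLY: 7  (via CEN)
QRY: 8  (via CEN)
JCT: 10  (via VLY)
ALP: 13  (via CEN)
MID: 14  (via VLY)
Shortest route: BRV–CEN–VLY–MID = 14 min.

14 min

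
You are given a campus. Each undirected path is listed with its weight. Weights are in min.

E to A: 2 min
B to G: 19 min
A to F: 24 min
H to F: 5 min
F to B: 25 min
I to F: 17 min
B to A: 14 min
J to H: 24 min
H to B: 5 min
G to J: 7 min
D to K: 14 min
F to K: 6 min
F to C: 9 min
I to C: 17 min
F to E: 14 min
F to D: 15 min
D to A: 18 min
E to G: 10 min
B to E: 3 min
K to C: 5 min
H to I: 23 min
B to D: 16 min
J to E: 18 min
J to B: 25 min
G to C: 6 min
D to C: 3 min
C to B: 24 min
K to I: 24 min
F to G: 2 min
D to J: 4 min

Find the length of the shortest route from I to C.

17 min

Enumerating some paths:
I → F → G → C: 17+2+6 = 25
I → C: 17 = 17
Cheapest is I → C at 17 min.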